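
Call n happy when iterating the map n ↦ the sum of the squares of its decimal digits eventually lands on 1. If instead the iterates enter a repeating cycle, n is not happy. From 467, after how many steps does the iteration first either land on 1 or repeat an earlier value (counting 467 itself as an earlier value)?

467 → 4² + 6² + 7² = 16 + 36 + 49 = 101
101 → 1² + 0² + 1² = 1 + 0 + 1 = 2
2 → 2² = 4
4 → 4² = 16
16 → 1² + 6² = 1 + 36 = 37
37 → 3² + 7² = 9 + 49 = 58
58 → 5² + 8² = 25 + 64 = 89
89 → 8² + 9² = 64 + 81 = 145
145 → 1² + 4² + 5² = 1 + 16 + 25 = 42
42 → 4² + 2² = 16 + 4 = 20
20 → 2² + 0² = 4 + 0 = 4  — 4 repeats.
That took 11 steps.

11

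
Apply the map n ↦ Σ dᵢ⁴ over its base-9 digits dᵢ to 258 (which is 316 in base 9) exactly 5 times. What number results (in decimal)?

258 = (3,1,6)_9 → 3⁴ + 1⁴ + 6⁴ = 1378
1378 = (1,8,0,1)_9 → 1⁴ + 8⁴ + 0⁴ + 1⁴ = 4098
4098 = (5,5,5,3)_9 → 5⁴ + 5⁴ + 5⁴ + 3⁴ = 1956
1956 = (2,6,1,3)_9 → 2⁴ + 6⁴ + 1⁴ + 3⁴ = 1394
1394 = (1,8,1,8)_9 → 1⁴ + 8⁴ + 1⁴ + 8⁴ = 8194

8194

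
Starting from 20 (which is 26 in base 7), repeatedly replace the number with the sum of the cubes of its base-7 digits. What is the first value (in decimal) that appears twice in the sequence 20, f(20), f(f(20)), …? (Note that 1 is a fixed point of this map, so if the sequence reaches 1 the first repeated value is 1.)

92

20 = (2,6)_7 → 2³ + 6³ = 224
224 = (4,4,0)_7 → 4³ + 4³ + 0³ = 128
128 = (2,4,2)_7 → 2³ + 4³ + 2³ = 80
80 = (1,4,3)_7 → 1³ + 4³ + 3³ = 92
92 = (1,6,1)_7 → 1³ + 6³ + 1³ = 218
218 = (4,3,1)_7 → 4³ + 3³ + 1³ = 92  — 92 already appeared earlier.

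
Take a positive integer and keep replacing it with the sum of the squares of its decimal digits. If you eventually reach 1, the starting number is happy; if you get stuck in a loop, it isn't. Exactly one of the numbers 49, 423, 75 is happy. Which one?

49: 49 → 97 → 130 → 10 → 1  — reaches 1 (happy)
423: 423 → 29 → 85 → 89 → 145 → 42 → 20 → 4 → 16 → 37 → 58 → 89  — repeats 89 (not happy)
75: 75 → 74 → 65 → 61 → 37 → 58 → 89 → 145 → 42 → 20 → 4 → 16 → 37  — repeats 37 (not happy)

49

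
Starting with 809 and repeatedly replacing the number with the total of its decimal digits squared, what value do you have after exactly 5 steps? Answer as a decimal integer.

16

809 → 8² + 0² + 9² = 145
145 → 1² + 4² + 5² = 42
42 → 4² + 2² = 20
20 → 2² + 0² = 4
4 → 4² = 16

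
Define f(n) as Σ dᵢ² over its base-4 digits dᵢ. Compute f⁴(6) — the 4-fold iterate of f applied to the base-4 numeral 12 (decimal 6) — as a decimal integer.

6 = (1,2)_4 → 1² + 2² = 1 + 4 = 5
5 = (1,1)_4 → 1² + 1² = 1 + 1 = 2
2 = (2)_4 → 2² = 4
4 = (1,0)_4 → 1² + 0² = 1 + 0 = 1

1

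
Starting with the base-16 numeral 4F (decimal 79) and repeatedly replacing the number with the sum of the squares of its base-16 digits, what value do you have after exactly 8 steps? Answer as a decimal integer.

85

79 = (4,15)_16 → 241
241 = (15,1)_16 → 226
226 = (14,2)_16 → 200
200 = (12,8)_16 → 208
208 = (13,0)_16 → 169
169 = (10,9)_16 → 181
181 = (11,5)_16 → 146
146 = (9,2)_16 → 85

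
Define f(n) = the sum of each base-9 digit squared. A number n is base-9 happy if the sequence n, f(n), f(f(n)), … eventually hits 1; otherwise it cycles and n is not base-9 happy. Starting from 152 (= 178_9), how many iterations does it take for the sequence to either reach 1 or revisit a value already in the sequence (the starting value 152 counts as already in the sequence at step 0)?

6

152 = (1,7,8)_9 → 1² + 7² + 8² = 1 + 49 + 64 = 114
114 = (1,3,6)_9 → 1² + 3² + 6² = 1 + 9 + 36 = 46
46 = (5,1)_9 → 5² + 1² = 25 + 1 = 26
26 = (2,8)_9 → 2² + 8² = 4 + 64 = 68
68 = (7,5)_9 → 7² + 5² = 49 + 25 = 74
74 = (8,2)_9 → 8² + 2² = 64 + 4 = 68  — 68 repeats.
That took 6 steps.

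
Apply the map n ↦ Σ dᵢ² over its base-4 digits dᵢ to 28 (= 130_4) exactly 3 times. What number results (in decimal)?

28 = (1,3,0)_4 → 1² + 3² + 0² = 1 + 9 + 0 = 10
10 = (2,2)_4 → 2² + 2² = 4 + 4 = 8
8 = (2,0)_4 → 2² + 0² = 4 + 0 = 4

4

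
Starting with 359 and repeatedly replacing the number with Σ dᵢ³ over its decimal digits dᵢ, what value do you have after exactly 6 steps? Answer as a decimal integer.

713

359 → 3³ + 5³ + 9³ = 881
881 → 8³ + 8³ + 1³ = 1025
1025 → 1³ + 0³ + 2³ + 5³ = 134
134 → 1³ + 3³ + 4³ = 92
92 → 9³ + 2³ = 737
737 → 7³ + 3³ + 7³ = 713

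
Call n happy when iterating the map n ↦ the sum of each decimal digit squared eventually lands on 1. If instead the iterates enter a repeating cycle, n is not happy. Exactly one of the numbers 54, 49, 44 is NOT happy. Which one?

54

54: 54 → 41 → 17 → 50 → 25 → 29 → 85 → 89 → 145 → 42 → 20 → 4 → 16 → 37 → 58 → 89  — repeats 89 (not happy)
49: 49 → 97 → 130 → 10 → 1  — reaches 1 (happy)
44: 44 → 32 → 13 → 10 → 1  — reaches 1 (happy)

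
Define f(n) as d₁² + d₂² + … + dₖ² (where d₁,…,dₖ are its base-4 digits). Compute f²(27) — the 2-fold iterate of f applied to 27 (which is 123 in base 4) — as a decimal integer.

13

27 = (1,2,3)_4 → 1² + 2² + 3² = 14
14 = (3,2)_4 → 3² + 2² = 13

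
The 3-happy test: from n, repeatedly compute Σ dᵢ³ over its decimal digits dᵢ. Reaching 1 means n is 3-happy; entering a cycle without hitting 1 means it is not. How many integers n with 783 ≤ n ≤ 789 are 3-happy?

1

783: 783 → 882 → 1032 → 36 → 243 → 99 → 1458 → 702 → 351 → 153 → 153  (repeats 153)
784: 784 → 919 → 1459 → 919  (repeats 919)
785: 785 → 980 → 1241 → 74 → 407 → 407  (repeats 407)
786: 786 → 1071 → 345 → 216 → 225 → 141 → 66 → 432 → 99 → 1458 → 702 → 351 → 153 → 153  (repeats 153)
787: 787 → 1198 → 1243 → 100 → 1  (reaches 1)
788: 788 → 1367 → 587 → 980 → 1241 → 74 → 407 → 407  (repeats 407)
789: 789 → 1584 → 702 → 351 → 153 → 153  (repeats 153)
3-happy: 787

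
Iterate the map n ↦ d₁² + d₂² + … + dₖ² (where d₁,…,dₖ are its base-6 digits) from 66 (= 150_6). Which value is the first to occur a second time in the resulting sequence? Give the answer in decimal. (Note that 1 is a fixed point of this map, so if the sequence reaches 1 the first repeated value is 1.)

26

66 = (1,5,0)_6 → 1² + 5² + 0² = 26
26 = (4,2)_6 → 4² + 2² = 20
20 = (3,2)_6 → 3² + 2² = 13
13 = (2,1)_6 → 2² + 1² = 5
5 = (5)_6 → 5² = 25
25 = (4,1)_6 → 4² + 1² = 17
17 = (2,5)_6 → 2² + 5² = 29
29 = (4,5)_6 → 4² + 5² = 41
41 = (1,0,5)_6 → 1² + 0² + 5² = 26  — 26 already appeared earlier.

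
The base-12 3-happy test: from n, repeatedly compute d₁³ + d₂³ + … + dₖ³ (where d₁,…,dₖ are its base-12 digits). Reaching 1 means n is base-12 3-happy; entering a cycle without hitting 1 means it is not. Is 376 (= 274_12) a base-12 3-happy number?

376 = (2,7,4)_12 → 2³ + 7³ + 4³ = 415
415 = (2,10,7)_12 → 2³ + 10³ + 7³ = 1351
1351 = (9,4,7)_12 → 9³ + 4³ + 7³ = 1136
1136 = (7,10,8)_12 → 7³ + 10³ + 8³ = 1855
1855 = (1,0,10,7)_12 → 1³ + 0³ + 10³ + 7³ = 1344
1344 = (9,4,0)_12 → 9³ + 4³ + 0³ = 793
793 = (5,6,1)_12 → 5³ + 6³ + 1³ = 342
342 = (2,4,6)_12 → 2³ + 4³ + 6³ = 288
288 = (2,0,0)_12 → 2³ + 0³ + 0³ = 8
8 = (8)_12 → 8³ = 512
512 = (3,6,8)_12 → 3³ + 6³ + 8³ = 755
755 = (5,2,11)_12 → 5³ + 2³ + 11³ = 1464
1464 = (10,2,0)_12 → 10³ + 2³ + 0³ = 1008
1008 = (7,0,0)_12 → 7³ + 0³ + 0³ = 343
343 = (2,4,7)_12 → 2³ + 4³ + 7³ = 415  — 415 already seen; the sequence cycles without reaching 1.

not base-12 3-happy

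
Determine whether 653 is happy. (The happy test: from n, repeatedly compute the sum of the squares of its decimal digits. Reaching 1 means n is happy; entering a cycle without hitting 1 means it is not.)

happy

653 → 6² + 5² + 3² = 36 + 25 + 9 = 70
70 → 7² + 0² = 49 + 0 = 49
49 → 4² + 9² = 16 + 81 = 97
97 → 9² + 7² = 81 + 49 = 130
130 → 1² + 3² + 0² = 1 + 9 + 0 = 10
10 → 1² + 0² = 1 + 0 = 1  — reached 1.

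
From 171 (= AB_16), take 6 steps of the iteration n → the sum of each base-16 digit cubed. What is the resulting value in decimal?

2736

171 = (10,11)_16 → 10³ + 11³ = 1000 + 1331 = 2331
2331 = (9,1,11)_16 → 9³ + 1³ + 11³ = 729 + 1 + 1331 = 2061
2061 = (8,0,13)_16 → 8³ + 0³ + 13³ = 512 + 0 + 2197 = 2709
2709 = (10,9,5)_16 → 10³ + 9³ + 5³ = 1000 + 729 + 125 = 1854
1854 = (7,3,14)_16 → 7³ + 3³ + 14³ = 343 + 27 + 2744 = 3114
3114 = (12,2,10)_16 → 12³ + 2³ + 10³ = 1728 + 8 + 1000 = 2736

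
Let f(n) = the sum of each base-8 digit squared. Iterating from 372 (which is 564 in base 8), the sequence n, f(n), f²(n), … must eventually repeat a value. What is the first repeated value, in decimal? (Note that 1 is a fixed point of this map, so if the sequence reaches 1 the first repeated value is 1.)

1

372 = (5,6,4)_8 → 5² + 6² + 4² = 25 + 36 + 16 = 77
77 = (1,1,5)_8 → 1² + 1² + 5² = 1 + 1 + 25 = 27
27 = (3,3)_8 → 3² + 3² = 9 + 9 = 18
18 = (2,2)_8 → 2² + 2² = 4 + 4 = 8
8 = (1,0)_8 → 1² + 0² = 1 + 0 = 1  — reached the fixed point 1.
1 → 1, so 1 is the first repeated value.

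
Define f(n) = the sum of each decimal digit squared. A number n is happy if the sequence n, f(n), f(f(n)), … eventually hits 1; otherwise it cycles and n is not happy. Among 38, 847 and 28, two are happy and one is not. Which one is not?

38: 38 → 73 → 58 → 89 → 145 → 42 → 20 → 4 → 16 → 37 → 58  — repeats 58 (not happy)
847: 847 → 129 → 86 → 100 → 1  — reaches 1 (happy)
28: 28 → 68 → 100 → 1  — reaches 1 (happy)

38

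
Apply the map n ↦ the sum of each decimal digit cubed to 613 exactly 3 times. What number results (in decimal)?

244

613 → 6³ + 1³ + 3³ = 216 + 1 + 27 = 244
244 → 2³ + 4³ + 4³ = 8 + 64 + 64 = 136
136 → 1³ + 3³ + 6³ = 1 + 27 + 216 = 244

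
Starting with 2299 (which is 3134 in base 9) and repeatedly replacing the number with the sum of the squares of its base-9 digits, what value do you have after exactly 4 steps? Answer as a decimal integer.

2299 = (3,1,3,4)_9 → 3² + 1² + 3² + 4² = 35
35 = (3,8)_9 → 3² + 8² = 73
73 = (8,1)_9 → 8² + 1² = 65
65 = (7,2)_9 → 7² + 2² = 53

53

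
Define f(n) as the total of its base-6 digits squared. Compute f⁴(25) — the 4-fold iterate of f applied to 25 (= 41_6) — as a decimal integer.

25 = (4,1)_6 → 4² + 1² = 17
17 = (2,5)_6 → 2² + 5² = 29
29 = (4,5)_6 → 4² + 5² = 41
41 = (1,0,5)_6 → 1² + 0² + 5² = 26

26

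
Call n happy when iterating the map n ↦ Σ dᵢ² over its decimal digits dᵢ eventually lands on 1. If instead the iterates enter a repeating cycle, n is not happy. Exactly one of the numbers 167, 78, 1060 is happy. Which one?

167

167: 167 → 86 → 100 → 1  — reaches 1 (happy)
78: 78 → 113 → 11 → 2 → 4 → 16 → 37 → 58 → 89 → 145 → 42 → 20 → 4  — repeats 4 (not happy)
1060: 1060 → 37 → 58 → 89 → 145 → 42 → 20 → 4 → 16 → 37  — repeats 37 (not happy)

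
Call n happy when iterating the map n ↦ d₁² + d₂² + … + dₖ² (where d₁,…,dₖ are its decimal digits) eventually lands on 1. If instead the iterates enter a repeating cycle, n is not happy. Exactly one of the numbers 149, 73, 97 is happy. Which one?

149: 149 → 98 → 145 → 42 → 20 → 4 → 16 → 37 → 58 → 89 → 145  — repeats 145 (not happy)
73: 73 → 58 → 89 → 145 → 42 → 20 → 4 → 16 → 37 → 58  — repeats 58 (not happy)
97: 97 → 130 → 10 → 1  — reaches 1 (happy)

97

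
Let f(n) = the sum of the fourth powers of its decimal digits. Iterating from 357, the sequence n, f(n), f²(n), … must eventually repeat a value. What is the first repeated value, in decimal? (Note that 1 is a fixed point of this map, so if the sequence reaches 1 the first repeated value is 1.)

357 → 3⁴ + 5⁴ + 7⁴ = 81 + 625 + 2401 = 3107
3107 → 3⁴ + 1⁴ + 0⁴ + 7⁴ = 81 + 1 + 0 + 2401 = 2483
2483 → 2⁴ + 4⁴ + 8⁴ + 3⁴ = 16 + 256 + 4096 + 81 = 4449
4449 → 4⁴ + 4⁴ + 4⁴ + 9⁴ = 256 + 256 + 256 + 6561 = 7329
7329 → 7⁴ + 3⁴ + 2⁴ + 9⁴ = 2401 + 81 + 16 + 6561 = 9059
9059 → 9⁴ + 0⁴ + 5⁴ + 9⁴ = 6561 + 0 + 625 + 6561 = 13747
13747 → 1⁴ + 3⁴ + 7⁴ + 4⁴ + 7⁴ = 1 + 81 + 2401 + 256 + 2401 = 5140
5140 → 5⁴ + 1⁴ + 4⁴ + 0⁴ = 625 + 1 + 256 + 0 = 882
882 → 8⁴ + 8⁴ + 2⁴ = 4096 + 4096 + 16 = 8208
8208 → 8⁴ + 2⁴ + 0⁴ + 8⁴ = 4096 + 16 + 0 + 4096 = 8208  — 8208 already appeared earlier.

8208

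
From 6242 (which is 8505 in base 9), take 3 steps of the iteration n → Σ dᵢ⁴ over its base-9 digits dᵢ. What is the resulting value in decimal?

6242 = (8,5,0,5)_9 → 8⁴ + 5⁴ + 0⁴ + 5⁴ = 5346
5346 = (7,3,0,0)_9 → 7⁴ + 3⁴ + 0⁴ + 0⁴ = 2482
2482 = (3,3,5,7)_9 → 3⁴ + 3⁴ + 5⁴ + 7⁴ = 3188

3188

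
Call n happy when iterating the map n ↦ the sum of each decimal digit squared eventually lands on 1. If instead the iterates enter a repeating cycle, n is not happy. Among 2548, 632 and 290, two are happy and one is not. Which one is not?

2548: 2548 → 109 → 82 → 68 → 100 → 1  — reaches 1 (happy)
632: 632 → 49 → 97 → 130 → 10 → 1  — reaches 1 (happy)
290: 290 → 85 → 89 → 145 → 42 → 20 → 4 → 16 → 37 → 58 → 89  — repeats 89 (not happy)

290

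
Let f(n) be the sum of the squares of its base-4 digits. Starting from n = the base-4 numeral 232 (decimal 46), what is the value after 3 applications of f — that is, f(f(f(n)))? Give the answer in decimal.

4

46 = (2,3,2)_4 → 2² + 3² + 2² = 4 + 9 + 4 = 17
17 = (1,0,1)_4 → 1² + 0² + 1² = 1 + 0 + 1 = 2
2 = (2)_4 → 2² = 4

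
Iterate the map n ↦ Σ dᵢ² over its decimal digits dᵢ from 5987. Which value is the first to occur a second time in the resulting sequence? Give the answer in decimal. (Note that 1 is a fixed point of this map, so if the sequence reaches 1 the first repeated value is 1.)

1

5987 → 219
219 → 86
86 → 100
100 → 1  — reached the fixed point 1.
1 → 1, so 1 is the first repeated value.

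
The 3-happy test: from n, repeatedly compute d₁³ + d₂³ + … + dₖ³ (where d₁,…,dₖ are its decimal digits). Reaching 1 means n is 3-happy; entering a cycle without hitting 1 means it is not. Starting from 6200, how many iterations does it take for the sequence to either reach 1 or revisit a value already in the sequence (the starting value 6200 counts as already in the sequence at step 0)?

6200 → 6³ + 2³ + 0³ + 0³ = 216 + 8 + 0 + 0 = 224
224 → 2³ + 2³ + 4³ = 8 + 8 + 64 = 80
80 → 8³ + 0³ = 512 + 0 = 512
512 → 5³ + 1³ + 2³ = 125 + 1 + 8 = 134
134 → 1³ + 3³ + 4³ = 1 + 27 + 64 = 92
92 → 9³ + 2³ = 729 + 8 = 737
737 → 7³ + 3³ + 7³ = 343 + 27 + 343 = 713
713 → 7³ + 1³ + 3³ = 343 + 1 + 27 = 371
371 → 3³ + 7³ + 1³ = 27 + 343 + 1 = 371  — 371 repeats.
That took 9 steps.

9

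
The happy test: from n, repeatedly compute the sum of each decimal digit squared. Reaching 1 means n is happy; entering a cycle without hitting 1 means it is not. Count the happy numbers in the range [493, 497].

1

493: 493 → 106 → 37 → 58 → 89 → 145 → 42 → 20 → 4 → 16 → 37  (repeats 37)
494: 494 → 113 → 11 → 2 → 4 → 16 → 37 → 58 → 89 → 145 → 42 → 20 → 4  (repeats 4)
495: 495 → 122 → 9 → 81 → 65 → 61 → 37 → 58 → 89 → 145 → 42 → 20 → 4 → 16 → 37  (repeats 37)
496: 496 → 133 → 19 → 82 → 68 → 100 → 1  (reaches 1)
497: 497 → 146 → 53 → 34 → 25 → 29 → 85 → 89 → 145 → 42 → 20 → 4 → 16 → 37 → 58 → 89  (repeats 89)
happy: 496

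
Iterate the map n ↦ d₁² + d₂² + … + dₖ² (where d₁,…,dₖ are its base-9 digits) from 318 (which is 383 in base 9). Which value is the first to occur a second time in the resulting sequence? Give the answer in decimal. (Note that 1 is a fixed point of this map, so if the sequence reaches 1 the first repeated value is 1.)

50

318 = (3,8,3)_9 → 3² + 8² + 3² = 82
82 = (1,0,1)_9 → 1² + 0² + 1² = 2
2 = (2)_9 → 2² = 4
4 = (4)_9 → 4² = 16
16 = (1,7)_9 → 1² + 7² = 50
50 = (5,5)_9 → 5² + 5² = 50  — 50 already appeared earlier.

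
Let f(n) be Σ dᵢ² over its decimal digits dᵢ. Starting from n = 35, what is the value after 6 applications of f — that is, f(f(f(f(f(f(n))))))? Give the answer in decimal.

145

35 → 34
34 → 25
25 → 29
29 → 85
85 → 89
89 → 145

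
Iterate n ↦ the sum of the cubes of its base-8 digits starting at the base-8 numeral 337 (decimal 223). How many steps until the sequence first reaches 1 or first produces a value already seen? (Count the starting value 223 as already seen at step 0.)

15

223 = (3,3,7)_8 → 3³ + 3³ + 7³ = 397
397 = (6,1,5)_8 → 6³ + 1³ + 5³ = 342
342 = (5,2,6)_8 → 5³ + 2³ + 6³ = 349
349 = (5,3,5)_8 → 5³ + 3³ + 5³ = 277
277 = (4,2,5)_8 → 4³ + 2³ + 5³ = 197
197 = (3,0,5)_8 → 3³ + 0³ + 5³ = 152
152 = (2,3,0)_8 → 2³ + 3³ + 0³ = 35
35 = (4,3)_8 → 4³ + 3³ = 91
91 = (1,3,3)_8 → 1³ + 3³ + 3³ = 55
55 = (6,7)_8 → 6³ + 7³ = 559
559 = (1,0,5,7)_8 → 1³ + 0³ + 5³ + 7³ = 469
469 = (7,2,5)_8 → 7³ + 2³ + 5³ = 476
476 = (7,3,4)_8 → 7³ + 3³ + 4³ = 434
434 = (6,6,2)_8 → 6³ + 6³ + 2³ = 440
440 = (6,7,0)_8 → 6³ + 7³ + 0³ = 559  — 559 repeats.
That took 15 steps.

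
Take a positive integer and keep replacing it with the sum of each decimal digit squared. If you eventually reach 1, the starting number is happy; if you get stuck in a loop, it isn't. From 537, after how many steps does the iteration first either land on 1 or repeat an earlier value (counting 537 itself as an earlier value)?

11

537 → 5² + 3² + 7² = 25 + 9 + 49 = 83
83 → 8² + 3² = 64 + 9 = 73
73 → 7² + 3² = 49 + 9 = 58
58 → 5² + 8² = 25 + 64 = 89
89 → 8² + 9² = 64 + 81 = 145
145 → 1² + 4² + 5² = 1 + 16 + 25 = 42
42 → 4² + 2² = 16 + 4 = 20
20 → 2² + 0² = 4 + 0 = 4
4 → 4² = 16
16 → 1² + 6² = 1 + 36 = 37
37 → 3² + 7² = 9 + 49 = 58  — 58 repeats.
That took 11 steps.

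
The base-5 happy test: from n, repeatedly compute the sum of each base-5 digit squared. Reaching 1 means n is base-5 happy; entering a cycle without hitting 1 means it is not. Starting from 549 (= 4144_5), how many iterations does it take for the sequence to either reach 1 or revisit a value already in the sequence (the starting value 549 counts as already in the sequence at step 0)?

549 = (4,1,4,4)_5 → 4² + 1² + 4² + 4² = 16 + 1 + 16 + 16 = 49
49 = (1,4,4)_5 → 1² + 4² + 4² = 1 + 16 + 16 = 33
33 = (1,1,3)_5 → 1² + 1² + 3² = 1 + 1 + 9 = 11
11 = (2,1)_5 → 2² + 1² = 4 + 1 = 5
5 = (1,0)_5 → 1² + 0² = 1 + 0 = 1  — reached 1.
That took 5 steps.

5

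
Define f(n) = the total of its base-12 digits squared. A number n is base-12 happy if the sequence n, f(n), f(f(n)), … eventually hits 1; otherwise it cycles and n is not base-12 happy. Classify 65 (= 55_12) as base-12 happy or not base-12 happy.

not base-12 happy

65 = (5,5)_12 → 5² + 5² = 50
50 = (4,2)_12 → 4² + 2² = 20
20 = (1,8)_12 → 1² + 8² = 65  — 65 already seen; the sequence cycles without reaching 1.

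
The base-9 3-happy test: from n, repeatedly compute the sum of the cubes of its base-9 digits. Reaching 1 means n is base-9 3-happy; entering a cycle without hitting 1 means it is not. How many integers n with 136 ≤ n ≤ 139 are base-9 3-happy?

1

136: 136 → 218 → 232 → 694 → 638 → 1198 → 470 → 476 → 980 → 540 → 432 → 152 → 856 → 128 → 134 → 638  (repeats 638)
137: 137 → 225 → 351 → 91 → 3 → 27 → 27  (repeats 27)
138: 138 → 244 → 28 → 28  (repeats 28)
139: 139 → 281 → 99 → 9 → 1  (reaches 1)
base-9 3-happy: 139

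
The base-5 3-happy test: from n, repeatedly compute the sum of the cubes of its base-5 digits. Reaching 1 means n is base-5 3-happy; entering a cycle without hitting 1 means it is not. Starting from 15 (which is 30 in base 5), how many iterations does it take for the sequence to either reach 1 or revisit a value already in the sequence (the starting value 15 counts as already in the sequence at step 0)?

5

15 = (3,0)_5 → 3³ + 0³ = 27
27 = (1,0,2)_5 → 1³ + 0³ + 2³ = 9
9 = (1,4)_5 → 1³ + 4³ = 65
65 = (2,3,0)_5 → 2³ + 3³ + 0³ = 35
35 = (1,2,0)_5 → 1³ + 2³ + 0³ = 9  — 9 repeats.
That took 5 steps.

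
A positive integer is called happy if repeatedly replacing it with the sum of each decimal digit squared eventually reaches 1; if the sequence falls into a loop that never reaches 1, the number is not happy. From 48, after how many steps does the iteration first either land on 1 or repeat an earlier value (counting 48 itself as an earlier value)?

48 → 80
80 → 64
64 → 52
52 → 29
29 → 85
85 → 89
89 → 145
145 → 42
42 → 20
20 → 4
4 → 16
16 → 37
37 → 58
58 → 89  — 89 repeats.
That took 14 steps.

14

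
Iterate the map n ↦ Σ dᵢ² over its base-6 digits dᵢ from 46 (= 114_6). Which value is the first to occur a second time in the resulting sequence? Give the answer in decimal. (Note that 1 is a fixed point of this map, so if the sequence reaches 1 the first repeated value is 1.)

17

46 = (1,1,4)_6 → 1² + 1² + 4² = 1 + 1 + 16 = 18
18 = (3,0)_6 → 3² + 0² = 9 + 0 = 9
9 = (1,3)_6 → 1² + 3² = 1 + 9 = 10
10 = (1,4)_6 → 1² + 4² = 1 + 16 = 17
17 = (2,5)_6 → 2² + 5² = 4 + 25 = 29
29 = (4,5)_6 → 4² + 5² = 16 + 25 = 41
41 = (1,0,5)_6 → 1² + 0² + 5² = 1 + 0 + 25 = 26
26 = (4,2)_6 → 4² + 2² = 16 + 4 = 20
20 = (3,2)_6 → 3² + 2² = 9 + 4 = 13
13 = (2,1)_6 → 2² + 1² = 4 + 1 = 5
5 = (5)_6 → 5² = 25
25 = (4,1)_6 → 4² + 1² = 16 + 1 = 17  — 17 already appeared earlier.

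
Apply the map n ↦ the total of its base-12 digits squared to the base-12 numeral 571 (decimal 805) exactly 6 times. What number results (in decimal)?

20

805 = (5,7,1)_12 → 75
75 = (6,3)_12 → 45
45 = (3,9)_12 → 90
90 = (7,6)_12 → 85
85 = (7,1)_12 → 50
50 = (4,2)_12 → 20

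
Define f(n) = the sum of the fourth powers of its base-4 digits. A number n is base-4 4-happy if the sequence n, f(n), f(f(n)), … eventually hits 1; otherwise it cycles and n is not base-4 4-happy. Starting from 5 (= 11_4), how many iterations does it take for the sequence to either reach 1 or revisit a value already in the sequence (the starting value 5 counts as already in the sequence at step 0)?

5 = (1,1)_4 → 1⁴ + 1⁴ = 1 + 1 = 2
2 = (2)_4 → 2⁴ = 16
16 = (1,0,0)_4 → 1⁴ + 0⁴ + 0⁴ = 1 + 0 + 0 = 1  — reached 1.
That took 3 steps.

3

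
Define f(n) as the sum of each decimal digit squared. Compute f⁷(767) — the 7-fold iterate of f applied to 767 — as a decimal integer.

89

767 → 7² + 6² + 7² = 134
134 → 1² + 3² + 4² = 26
26 → 2² + 6² = 40
40 → 4² + 0² = 16
16 → 1² + 6² = 37
37 → 3² + 7² = 58
58 → 5² + 8² = 89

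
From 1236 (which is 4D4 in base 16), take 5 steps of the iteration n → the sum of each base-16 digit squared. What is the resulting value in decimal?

181

1236 = (4,13,4)_16 → 4² + 13² + 4² = 16 + 169 + 16 = 201
201 = (12,9)_16 → 12² + 9² = 144 + 81 = 225
225 = (14,1)_16 → 14² + 1² = 196 + 1 = 197
197 = (12,5)_16 → 12² + 5² = 144 + 25 = 169
169 = (10,9)_16 → 10² + 9² = 100 + 81 = 181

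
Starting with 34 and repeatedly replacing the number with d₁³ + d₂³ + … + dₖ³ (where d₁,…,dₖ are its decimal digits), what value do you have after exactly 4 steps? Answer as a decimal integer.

34 → 3³ + 4³ = 27 + 64 = 91
91 → 9³ + 1³ = 729 + 1 = 730
730 → 7³ + 3³ + 0³ = 343 + 27 + 0 = 370
370 → 3³ + 7³ + 0³ = 27 + 343 + 0 = 370

370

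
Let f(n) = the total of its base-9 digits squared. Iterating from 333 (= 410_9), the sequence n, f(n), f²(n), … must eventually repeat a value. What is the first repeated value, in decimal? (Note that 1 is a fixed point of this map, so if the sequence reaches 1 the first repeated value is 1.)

333 = (4,1,0)_9 → 4² + 1² + 0² = 16 + 1 + 0 = 17
17 = (1,8)_9 → 1² + 8² = 1 + 64 = 65
65 = (7,2)_9 → 7² + 2² = 49 + 4 = 53
53 = (5,8)_9 → 5² + 8² = 25 + 64 = 89
89 = (1,0,8)_9 → 1² + 0² + 8² = 1 + 0 + 64 = 65  — 65 already appeared earlier.

65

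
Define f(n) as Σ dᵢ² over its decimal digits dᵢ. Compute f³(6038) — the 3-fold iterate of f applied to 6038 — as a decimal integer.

68

6038 → 6² + 0² + 3² + 8² = 36 + 0 + 9 + 64 = 109
109 → 1² + 0² + 9² = 1 + 0 + 81 = 82
82 → 8² + 2² = 64 + 4 = 68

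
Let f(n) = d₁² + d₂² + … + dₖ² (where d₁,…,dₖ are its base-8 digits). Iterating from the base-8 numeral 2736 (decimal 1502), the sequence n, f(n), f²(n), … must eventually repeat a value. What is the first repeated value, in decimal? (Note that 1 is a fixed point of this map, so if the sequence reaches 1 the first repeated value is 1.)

20

1502 = (2,7,3,6)_8 → 98
98 = (1,4,2)_8 → 21
21 = (2,5)_8 → 29
29 = (3,5)_8 → 34
34 = (4,2)_8 → 20
20 = (2,4)_8 → 20  — 20 already appeared earlier.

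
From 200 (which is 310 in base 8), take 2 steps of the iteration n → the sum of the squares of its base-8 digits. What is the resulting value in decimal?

200 = (3,1,0)_8 → 3² + 1² + 0² = 10
10 = (1,2)_8 → 1² + 2² = 5

5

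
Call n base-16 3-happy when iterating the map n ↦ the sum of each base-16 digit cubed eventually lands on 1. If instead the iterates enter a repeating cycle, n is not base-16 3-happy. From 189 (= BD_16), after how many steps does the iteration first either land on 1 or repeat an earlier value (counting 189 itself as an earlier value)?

10

189 = (11,13)_16 → 3528
3528 = (13,12,8)_16 → 4437
4437 = (1,1,5,5)_16 → 252
252 = (15,12)_16 → 5103
5103 = (1,3,14,15)_16 → 6147
6147 = (1,8,0,3)_16 → 540
540 = (2,1,12)_16 → 1737
1737 = (6,12,9)_16 → 2673
2673 = (10,7,1)_16 → 1344
1344 = (5,4,0)_16 → 189  — 189 repeats.
That took 10 steps.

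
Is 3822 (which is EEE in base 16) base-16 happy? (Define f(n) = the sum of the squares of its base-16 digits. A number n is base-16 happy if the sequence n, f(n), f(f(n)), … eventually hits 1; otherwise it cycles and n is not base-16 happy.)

3822 = (14,14,14)_16 → 14² + 14² + 14² = 196 + 196 + 196 = 588
588 = (2,4,12)_16 → 2² + 4² + 12² = 4 + 16 + 144 = 164
164 = (10,4)_16 → 10² + 4² = 100 + 16 = 116
116 = (7,4)_16 → 7² + 4² = 49 + 16 = 65
65 = (4,1)_16 → 4² + 1² = 16 + 1 = 17
17 = (1,1)_16 → 1² + 1² = 1 + 1 = 2
2 = (2)_16 → 2² = 4
4 = (4)_16 → 4² = 16
16 = (1,0)_16 → 1² + 0² = 1 + 0 = 1  — reached 1.

base-16 happy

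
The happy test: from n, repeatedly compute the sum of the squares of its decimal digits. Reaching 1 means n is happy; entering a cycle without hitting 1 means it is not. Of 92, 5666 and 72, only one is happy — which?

92: 92 → 85 → 89 → 145 → 42 → 20 → 4 → 16 → 37 → 58 → 89  — repeats 89 (not happy)
5666: 5666 → 133 → 19 → 82 → 68 → 100 → 1  — reaches 1 (happy)
72: 72 → 53 → 34 → 25 → 29 → 85 → 89 → 145 → 42 → 20 → 4 → 16 → 37 → 58 → 89  — repeats 89 (not happy)

5666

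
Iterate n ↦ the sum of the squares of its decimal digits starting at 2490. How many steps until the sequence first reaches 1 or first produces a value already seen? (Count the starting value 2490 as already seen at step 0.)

2490 → 2² + 4² + 9² + 0² = 4 + 16 + 81 + 0 = 101
101 → 1² + 0² + 1² = 1 + 0 + 1 = 2
2 → 2² = 4
4 → 4² = 16
16 → 1² + 6² = 1 + 36 = 37
37 → 3² + 7² = 9 + 49 = 58
58 → 5² + 8² = 25 + 64 = 89
89 → 8² + 9² = 64 + 81 = 145
145 → 1² + 4² + 5² = 1 + 16 + 25 = 42
42 → 4² + 2² = 16 + 4 = 20
20 → 2² + 0² = 4 + 0 = 4  — 4 repeats.
That took 11 steps.

11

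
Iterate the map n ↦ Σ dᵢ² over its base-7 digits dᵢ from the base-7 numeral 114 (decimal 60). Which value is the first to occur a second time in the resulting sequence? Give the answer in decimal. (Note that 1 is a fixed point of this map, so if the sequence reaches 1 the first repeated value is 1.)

2

60 = (1,1,4)_7 → 18
18 = (2,4)_7 → 20
20 = (2,6)_7 → 40
40 = (5,5)_7 → 50
50 = (1,0,1)_7 → 2
2 = (2)_7 → 4
4 = (4)_7 → 16
16 = (2,2)_7 → 8
8 = (1,1)_7 → 2  — 2 already appeared earlier.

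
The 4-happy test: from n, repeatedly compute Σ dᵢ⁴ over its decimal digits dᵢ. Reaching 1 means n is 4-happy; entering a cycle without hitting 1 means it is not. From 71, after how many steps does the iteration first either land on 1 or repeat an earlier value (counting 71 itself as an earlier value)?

71 → 7⁴ + 1⁴ = 2401 + 1 = 2402
2402 → 2⁴ + 4⁴ + 0⁴ + 2⁴ = 16 + 256 + 0 + 16 = 288
288 → 2⁴ + 8⁴ + 8⁴ = 16 + 4096 + 4096 = 8208
8208 → 8⁴ + 2⁴ + 0⁴ + 8⁴ = 4096 + 16 + 0 + 4096 = 8208  — 8208 repeats.
That took 4 steps.

4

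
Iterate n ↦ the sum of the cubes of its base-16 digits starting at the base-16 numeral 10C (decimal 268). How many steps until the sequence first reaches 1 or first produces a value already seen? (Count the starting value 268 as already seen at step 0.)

268 = (1,0,12)_16 → 1³ + 0³ + 12³ = 1729
1729 = (6,12,1)_16 → 6³ + 12³ + 1³ = 1945
1945 = (7,9,9)_16 → 7³ + 9³ + 9³ = 1801
1801 = (7,0,9)_16 → 7³ + 0³ + 9³ = 1072
1072 = (4,3,0)_16 → 4³ + 3³ + 0³ = 91
91 = (5,11)_16 → 5³ + 11³ = 1456
1456 = (5,11,0)_16 → 5³ + 11³ + 0³ = 1456  — 1456 repeats.
That took 7 steps.

7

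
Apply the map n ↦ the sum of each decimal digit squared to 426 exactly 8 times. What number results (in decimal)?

20

426 → 4² + 2² + 6² = 16 + 4 + 36 = 56
56 → 5² + 6² = 25 + 36 = 61
61 → 6² + 1² = 36 + 1 = 37
37 → 3² + 7² = 9 + 49 = 58
58 → 5² + 8² = 25 + 64 = 89
89 → 8² + 9² = 64 + 81 = 145
145 → 1² + 4² + 5² = 1 + 16 + 25 = 42
42 → 4² + 2² = 16 + 4 = 20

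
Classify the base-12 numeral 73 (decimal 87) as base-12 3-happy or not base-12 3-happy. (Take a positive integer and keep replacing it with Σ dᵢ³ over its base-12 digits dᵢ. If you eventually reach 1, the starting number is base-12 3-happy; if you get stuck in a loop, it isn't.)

87 = (7,3)_12 → 7³ + 3³ = 343 + 27 = 370
370 = (2,6,10)_12 → 2³ + 6³ + 10³ = 8 + 216 + 1000 = 1224
1224 = (8,6,0)_12 → 8³ + 6³ + 0³ = 512 + 216 + 0 = 728
728 = (5,0,8)_12 → 5³ + 0³ + 8³ = 125 + 0 + 512 = 637
637 = (4,5,1)_12 → 4³ + 5³ + 1³ = 64 + 125 + 1 = 190
190 = (1,3,10)_12 → 1³ + 3³ + 10³ = 1 + 27 + 1000 = 1028
1028 = (7,1,8)_12 → 7³ + 1³ + 8³ = 343 + 1 + 512 = 856
856 = (5,11,4)_12 → 5³ + 11³ + 4³ = 125 + 1331 + 64 = 1520
1520 = (10,6,8)_12 → 10³ + 6³ + 8³ = 1000 + 216 + 512 = 1728
1728 = (1,0,0,0)_12 → 1³ + 0³ + 0³ + 0³ = 1 + 0 + 0 + 0 = 1  — reached 1.

base-12 3-happy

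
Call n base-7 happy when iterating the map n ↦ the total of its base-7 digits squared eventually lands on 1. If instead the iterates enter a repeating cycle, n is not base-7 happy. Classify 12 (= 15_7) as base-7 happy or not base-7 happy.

not base-7 happy

12 = (1,5)_7 → 1² + 5² = 1 + 25 = 26
26 = (3,5)_7 → 3² + 5² = 9 + 25 = 34
34 = (4,6)_7 → 4² + 6² = 16 + 36 = 52
52 = (1,0,3)_7 → 1² + 0² + 3² = 1 + 0 + 9 = 10
10 = (1,3)_7 → 1² + 3² = 1 + 9 = 10  — 10 already seen; the sequence cycles without reaching 1.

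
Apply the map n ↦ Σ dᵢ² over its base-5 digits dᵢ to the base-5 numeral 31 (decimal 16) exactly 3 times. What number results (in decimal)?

16

16 = (3,1)_5 → 3² + 1² = 9 + 1 = 10
10 = (2,0)_5 → 2² + 0² = 4 + 0 = 4
4 = (4)_5 → 4² = 16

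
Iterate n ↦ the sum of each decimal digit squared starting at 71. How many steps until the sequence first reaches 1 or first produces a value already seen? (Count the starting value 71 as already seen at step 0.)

71 → 7² + 1² = 49 + 1 = 50
50 → 5² + 0² = 25 + 0 = 25
25 → 2² + 5² = 4 + 25 = 29
29 → 2² + 9² = 4 + 81 = 85
85 → 8² + 5² = 64 + 25 = 89
89 → 8² + 9² = 64 + 81 = 145
145 → 1² + 4² + 5² = 1 + 16 + 25 = 42
42 → 4² + 2² = 16 + 4 = 20
20 → 2² + 0² = 4 + 0 = 4
4 → 4² = 16
16 → 1² + 6² = 1 + 36 = 37
37 → 3² + 7² = 9 + 49 = 58
58 → 5² + 8² = 25 + 64 = 89  — 89 repeats.
That took 13 steps.

13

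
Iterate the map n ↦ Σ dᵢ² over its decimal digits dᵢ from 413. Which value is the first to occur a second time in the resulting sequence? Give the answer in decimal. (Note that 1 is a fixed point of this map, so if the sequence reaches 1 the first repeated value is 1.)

16

413 → 4² + 1² + 3² = 16 + 1 + 9 = 26
26 → 2² + 6² = 4 + 36 = 40
40 → 4² + 0² = 16 + 0 = 16
16 → 1² + 6² = 1 + 36 = 37
37 → 3² + 7² = 9 + 49 = 58
58 → 5² + 8² = 25 + 64 = 89
89 → 8² + 9² = 64 + 81 = 145
145 → 1² + 4² + 5² = 1 + 16 + 25 = 42
42 → 4² + 2² = 16 + 4 = 20
20 → 2² + 0² = 4 + 0 = 4
4 → 4² = 16  — 16 already appeared earlier.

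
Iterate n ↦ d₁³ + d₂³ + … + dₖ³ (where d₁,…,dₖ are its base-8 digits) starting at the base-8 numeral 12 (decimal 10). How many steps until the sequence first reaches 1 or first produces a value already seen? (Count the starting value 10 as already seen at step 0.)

4

10 = (1,2)_8 → 1³ + 2³ = 1 + 8 = 9
9 = (1,1)_8 → 1³ + 1³ = 1 + 1 = 2
2 = (2)_8 → 2³ = 8
8 = (1,0)_8 → 1³ + 0³ = 1 + 0 = 1  — reached 1.
That took 4 steps.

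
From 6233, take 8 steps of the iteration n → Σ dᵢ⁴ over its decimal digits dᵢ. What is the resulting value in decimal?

6233 → 6⁴ + 2⁴ + 3⁴ + 3⁴ = 1474
1474 → 1⁴ + 4⁴ + 7⁴ + 4⁴ = 2914
2914 → 2⁴ + 9⁴ + 1⁴ + 4⁴ = 6834
6834 → 6⁴ + 8⁴ + 3⁴ + 4⁴ = 5729
5729 → 5⁴ + 7⁴ + 2⁴ + 9⁴ = 9603
9603 → 9⁴ + 6⁴ + 0⁴ + 3⁴ = 7938
7938 → 7⁴ + 9⁴ + 3⁴ + 8⁴ = 13139
13139 → 1⁴ + 3⁴ + 1⁴ + 3⁴ + 9⁴ = 6725

6725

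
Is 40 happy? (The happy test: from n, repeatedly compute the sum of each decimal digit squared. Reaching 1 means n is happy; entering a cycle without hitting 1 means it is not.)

not happy

40 → 4² + 0² = 16 + 0 = 16
16 → 1² + 6² = 1 + 36 = 37
37 → 3² + 7² = 9 + 49 = 58
58 → 5² + 8² = 25 + 64 = 89
89 → 8² + 9² = 64 + 81 = 145
145 → 1² + 4² + 5² = 1 + 16 + 25 = 42
42 → 4² + 2² = 16 + 4 = 20
20 → 2² + 0² = 4 + 0 = 4
4 → 4² = 16  — 16 already seen; the sequence cycles without reaching 1.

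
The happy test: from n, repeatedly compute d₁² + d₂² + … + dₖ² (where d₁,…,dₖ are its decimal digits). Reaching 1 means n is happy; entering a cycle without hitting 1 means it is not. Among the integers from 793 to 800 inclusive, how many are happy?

1

793: 793 → 139 → 91 → 82 → 68 → 100 → 1  — happy
794: 794 → 146 → 53 → 34 → 25 → 29 → 85 → 89 → 145 → 42 → 20 → 4 → 16 → 37 → 58 → 89  — not happy
795: 795 → 155 → 51 → 26 → 40 → 16 → 37 → 58 → 89 → 145 → 42 → 20 → 4 → 16  — not happy
796: 796 → 166 → 73 → 58 → 89 → 145 → 42 → 20 → 4 → 16 → 37 → 58  — not happy
797: 797 → 179 → 131 → 11 → 2 → 4 → 16 → 37 → 58 → 89 → 145 → 42 → 20 → 4  — not happy
798: 798 → 194 → 98 → 145 → 42 → 20 → 4 → 16 → 37 → 58 → 89 → 145  — not happy
799: 799 → 211 → 6 → 36 → 45 → 41 → 17 → 50 → 25 → 29 → 85 → 89 → 145 → 42 → 20 → 4 → 16 → 37 → 58 → 89  — not happy
800: 800 → 64 → 52 → 29 → 85 → 89 → 145 → 42 → 20 → 4 → 16 → 37 → 58 → 89  — not happy
happy: 793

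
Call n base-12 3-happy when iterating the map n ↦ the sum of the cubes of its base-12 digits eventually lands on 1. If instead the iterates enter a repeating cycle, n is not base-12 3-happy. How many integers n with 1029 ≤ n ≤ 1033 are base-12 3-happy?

4

1029: 1029 → 1073 → 593 → 190 → 1028 → 856 → 1520 → 1728 → 1  (reaches 1)
1030: 1030 → 1344 → 793 → 342 → 288 → 8 → 512 → 755 → 1464 → 1008 → 343 → 415 → 1351 → 1136 → 1855 → 1344  (repeats 1344)
1031: 1031 → 1675 → 2017 → 10 → 1000 → 1611 → 1366 → 1854 → 1217 → 762 → 368 → 736 → 190 → 1028 → 856 → 1520 → 1728 → 1  (reaches 1)
1032: 1032 → 351 → 160 → 66 → 341 → 197 → 190 → 1028 → 856 → 1520 → 1728 → 1  (reaches 1)
1033: 1033 → 352 → 197 → 190 → 1028 → 856 → 1520 → 1728 → 1  (reaches 1)
base-12 3-happy: 1029, 1031, 1032, 1033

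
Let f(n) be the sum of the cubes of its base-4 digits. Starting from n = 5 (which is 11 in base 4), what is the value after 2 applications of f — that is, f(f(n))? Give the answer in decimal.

8

5 = (1,1)_4 → 1³ + 1³ = 1 + 1 = 2
2 = (2)_4 → 2³ = 8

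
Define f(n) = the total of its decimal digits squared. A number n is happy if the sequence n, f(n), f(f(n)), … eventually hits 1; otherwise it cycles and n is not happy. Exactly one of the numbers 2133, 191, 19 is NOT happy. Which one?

191

2133: 2133 → 23 → 13 → 10 → 1  — reaches 1 (happy)
191: 191 → 83 → 73 → 58 → 89 → 145 → 42 → 20 → 4 → 16 → 37 → 58  — repeats 58 (not happy)
19: 19 → 82 → 68 → 100 → 1  — reaches 1 (happy)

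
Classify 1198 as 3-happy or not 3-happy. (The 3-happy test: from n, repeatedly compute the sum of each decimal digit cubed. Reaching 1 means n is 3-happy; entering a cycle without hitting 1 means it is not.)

3-happy

1198 → 1243
1243 → 100
100 → 1  — reached 1.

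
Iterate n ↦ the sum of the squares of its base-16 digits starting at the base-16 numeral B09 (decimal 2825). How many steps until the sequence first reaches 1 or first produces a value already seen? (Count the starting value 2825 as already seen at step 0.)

13

2825 = (11,0,9)_16 → 11² + 0² + 9² = 121 + 0 + 81 = 202
202 = (12,10)_16 → 12² + 10² = 144 + 100 = 244
244 = (15,4)_16 → 15² + 4² = 225 + 16 = 241
241 = (15,1)_16 → 15² + 1² = 225 + 1 = 226
226 = (14,2)_16 → 14² + 2² = 196 + 4 = 200
200 = (12,8)_16 → 12² + 8² = 144 + 64 = 208
208 = (13,0)_16 → 13² + 0² = 169 + 0 = 169
169 = (10,9)_16 → 10² + 9² = 100 + 81 = 181
181 = (11,5)_16 → 11² + 5² = 121 + 25 = 146
146 = (9,2)_16 → 9² + 2² = 81 + 4 = 85
85 = (5,5)_16 → 5² + 5² = 25 + 25 = 50
50 = (3,2)_16 → 3² + 2² = 9 + 4 = 13
13 = (13)_16 → 13² = 169  — 169 repeats.
That took 13 steps.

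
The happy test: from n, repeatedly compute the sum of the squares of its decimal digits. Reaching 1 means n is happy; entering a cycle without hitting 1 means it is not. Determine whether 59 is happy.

not happy

59 → 5² + 9² = 106
106 → 1² + 0² + 6² = 37
37 → 3² + 7² = 58
58 → 5² + 8² = 89
89 → 8² + 9² = 145
145 → 1² + 4² + 5² = 42
42 → 4² + 2² = 20
20 → 2² + 0² = 4
4 → 4² = 16
16 → 1² + 6² = 37  — 37 already seen; the sequence cycles without reaching 1.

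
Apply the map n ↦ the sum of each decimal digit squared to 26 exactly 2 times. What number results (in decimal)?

16

26 → 2² + 6² = 4 + 36 = 40
40 → 4² + 0² = 16 + 0 = 16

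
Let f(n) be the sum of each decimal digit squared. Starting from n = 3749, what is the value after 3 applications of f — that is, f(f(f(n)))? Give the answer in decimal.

26

3749 → 3² + 7² + 4² + 9² = 9 + 49 + 16 + 81 = 155
155 → 1² + 5² + 5² = 1 + 25 + 25 = 51
51 → 5² + 1² = 25 + 1 = 26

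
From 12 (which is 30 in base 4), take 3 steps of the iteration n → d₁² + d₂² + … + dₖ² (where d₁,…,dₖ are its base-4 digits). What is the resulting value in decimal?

12 = (3,0)_4 → 3² + 0² = 9
9 = (2,1)_4 → 2² + 1² = 5
5 = (1,1)_4 → 1² + 1² = 2

2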